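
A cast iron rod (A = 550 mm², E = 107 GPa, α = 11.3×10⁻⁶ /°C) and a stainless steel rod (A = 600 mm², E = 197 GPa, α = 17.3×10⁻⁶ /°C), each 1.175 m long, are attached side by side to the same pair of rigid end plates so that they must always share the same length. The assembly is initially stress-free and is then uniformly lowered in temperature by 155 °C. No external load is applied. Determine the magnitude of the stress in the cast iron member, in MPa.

σ ≈ 66.4 MPa (compressive)

Both members must finish at the same length. With the larger α, the stainless steel tends to over-contract; the plates restrain it, putting the stainless steel in tension and the cast iron in compression. With no external load the two internal forces are equal and opposite, magnitude P.
Equating the net (thermal + elastic) strains gives |α₁ − α₂|·ΔT = P·[1/(A₁E₁) + 1/(A₂E₂)].
|α₁ − α₂|·ΔT = 6×10⁻⁶ × 155 = 0.00093.
1/(A₁E₁) + 1/(A₂E₂) = 1/(550×107×10³) + 1/(600×197×10³) = 2.545×10⁻⁸ N⁻¹.
So P = 0.00093 / 2.545×10⁻⁸ = 36.54 kN.
σ_{cast iron} = P/A₁ = 36540/550 = 66.43 MPa, compressive.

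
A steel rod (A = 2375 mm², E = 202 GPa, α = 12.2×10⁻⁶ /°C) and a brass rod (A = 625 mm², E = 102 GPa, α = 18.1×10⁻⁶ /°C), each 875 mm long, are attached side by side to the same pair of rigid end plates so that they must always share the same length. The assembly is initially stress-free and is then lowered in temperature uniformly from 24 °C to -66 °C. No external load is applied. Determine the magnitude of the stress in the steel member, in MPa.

σ ≈ 12.6 MPa (compressive)

Both members must finish at the same length. With the larger α, the brass tends to over-contract; the plates restrain it, putting the brass in tension and the steel in compression. With no external load the two internal forces are equal and opposite, magnitude P.
Compatibility of the two members (thermal + elastic change equal): (α₁ − α₂)ΔT = P·[1/(A₁E₁) + 1/(A₂E₂)].
|α₁ − α₂|·ΔT = 5.9×10⁻⁶ × 90 = 0.000531.
1/(A₁E₁) + 1/(A₂E₂) = 1/(2375×202×10³) + 1/(625×102×10³) = 1.777×10⁻⁸ N⁻¹.
So P = 0.000531 / 1.777×10⁻⁸ = 29.88 kN.
σ_{steel} = P/A₁ = 29880/2375 = 12.58 MPa, compressive.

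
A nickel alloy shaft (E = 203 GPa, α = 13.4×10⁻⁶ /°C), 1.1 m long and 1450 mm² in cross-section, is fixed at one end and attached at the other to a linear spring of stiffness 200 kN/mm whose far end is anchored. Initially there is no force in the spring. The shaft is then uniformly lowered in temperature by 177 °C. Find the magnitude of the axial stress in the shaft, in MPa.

Free thermal contraction: δ_free = αΔT L = 13.4×10⁻⁶ × 177 × 1100 = 2.609 mm.
Let P be the tensile force in the spring. The shaft extends elastically by PL/(AE) and the spring stretches by P/k; together these equal δ_free.
P [ L/(AE) + 1/k ] = δ_free → P [ 1100/(1450×203×10³) + 1/(200×10³) ] = 2.609.
P = 2.609 / 8.737×10⁻⁶ = 298600 N.
σ = P/A = 298600/1450 = 205.9 MPa.

σ ≈ 206 MPa (tensile)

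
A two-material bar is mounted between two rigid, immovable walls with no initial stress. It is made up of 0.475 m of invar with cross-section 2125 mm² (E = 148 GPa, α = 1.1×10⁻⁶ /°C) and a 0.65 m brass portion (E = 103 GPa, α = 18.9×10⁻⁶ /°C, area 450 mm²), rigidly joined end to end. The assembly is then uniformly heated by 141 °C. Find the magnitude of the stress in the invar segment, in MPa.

σ ≈ 54.7 MPa (compressive)

Free thermal expansion of the whole bar: Σ αᵢΔT Lᵢ = 1.1×10⁻⁶×141×475 + 18.9×10⁻⁶×141×650 = 1.806 mm.
The rigid supports impose zero overall length change; the single axial force P common to all segments must satisfy P Σ Lᵢ/(AᵢEᵢ) = δ_free.
Σ Lᵢ/(AᵢEᵢ) = 475/(2125×148×10³) + 650/(450×103×10³) = 1.553×10⁻⁵ mm/N.
So P = 1.806 / 1.553×10⁻⁵ = 116.3 kN, compressive.
σ_{invar} = P / A = 116300 / 2125 = 54.71 MPa.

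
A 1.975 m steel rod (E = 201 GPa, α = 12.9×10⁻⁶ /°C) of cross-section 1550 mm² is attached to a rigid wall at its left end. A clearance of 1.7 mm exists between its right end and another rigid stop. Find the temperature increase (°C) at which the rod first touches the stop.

Contact occurs when the free expansion equals the gap: αΔT L = 1.7 mm.
So ΔT = g/(αL) = 1.7/(12.9×10⁻⁶ × 1975) = 66.73 °C.

ΔT ≈ 66.7 °C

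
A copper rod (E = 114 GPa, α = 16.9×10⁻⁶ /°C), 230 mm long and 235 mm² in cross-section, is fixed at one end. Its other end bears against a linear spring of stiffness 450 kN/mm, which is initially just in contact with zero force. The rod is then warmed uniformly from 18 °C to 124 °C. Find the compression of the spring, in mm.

δ ≈ 0.0847 mm

If the spring were absent the rod would lengthen by αΔT L = 16.9×10⁻⁶ × 106 × 230 = 0.412 mm.
Let P be the compressive force at the spring. The rod shortens elastically by PL/(AE) and the spring compresses by P/k; together these equal δ_free.
So P = δ_free / [L/(AE) + 1/k] = 0.412 / [ 230/(235×114×10³) + 1/(450×10³) ].
P = 0.412 / 1.081×10⁻⁵ = 38120 N.
Spring compression = P/k = 38120/(450×10³) = 0.08472 mm.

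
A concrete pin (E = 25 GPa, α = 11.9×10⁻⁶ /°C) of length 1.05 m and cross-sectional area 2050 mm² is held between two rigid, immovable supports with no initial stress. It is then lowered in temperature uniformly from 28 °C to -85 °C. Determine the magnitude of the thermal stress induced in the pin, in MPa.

Because both ends are immovable the net strain is zero, and the suppressed thermal strain is αΔT = 11.9×10⁻⁶ × 113 = 1344.7×10⁻⁶.
σ = EαΔT = 25×10³ × 11.9×10⁻⁶ × 113 = 33.62 MPa (tensile; the pin is trying to contract).

σ ≈ 33.6 MPa (tensile)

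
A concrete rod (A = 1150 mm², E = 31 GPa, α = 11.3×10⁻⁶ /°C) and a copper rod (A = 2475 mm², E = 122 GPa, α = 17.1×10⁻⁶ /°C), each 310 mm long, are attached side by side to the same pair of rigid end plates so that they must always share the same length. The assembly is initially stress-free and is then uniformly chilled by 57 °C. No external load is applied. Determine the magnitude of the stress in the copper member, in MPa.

σ ≈ 4.26 MPa (tensile)

The copper has the larger α, so on cooling it would change length more than the concrete if both were free. The rigid plates force a common final length, so the copper is put into tension and the concrete into compression, with equal and opposite forces P (no external load).
Setting the final lengths equal and cancelling L: (α₁ − α₂)ΔT = P/(A₁E₁) + P/(A₂E₂).
|α₁ − α₂|·ΔT = 5.8×10⁻⁶ × 57 = 0.0003306.
1/(A₁E₁) + 1/(A₂E₂) = 1/(1150×31×10³) + 1/(2475×122×10³) = 3.136×10⁻⁸ N⁻¹.
P = 0.0003306 / 3.136×10⁻⁸ = 10540 N = 10.54 kN.
σ_{copper} = P/A₂ = 10540/2475 = 4.259 MPa, tensile.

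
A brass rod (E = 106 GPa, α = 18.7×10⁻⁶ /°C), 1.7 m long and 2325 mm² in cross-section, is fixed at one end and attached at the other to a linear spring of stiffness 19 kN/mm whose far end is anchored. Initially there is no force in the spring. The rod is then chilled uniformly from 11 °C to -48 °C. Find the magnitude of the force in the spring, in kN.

The unrestrained thermal change is αΔT L = 18.7×10⁻⁶ × 59 × 1700 = 1.876 mm.
With a force P in the spring, the elastic change of the rod is PL/(AE) and that of the spring is P/k; compatibility requires their sum to equal δ_free.
So P = δ_free / [L/(AE) + 1/k] = 1.876 / [ 1700/(2325×106×10³) + 1/(19×10³) ].
P = 1.876 / 5.953×10⁻⁵ = 31510 N.

P ≈ 31.5 kN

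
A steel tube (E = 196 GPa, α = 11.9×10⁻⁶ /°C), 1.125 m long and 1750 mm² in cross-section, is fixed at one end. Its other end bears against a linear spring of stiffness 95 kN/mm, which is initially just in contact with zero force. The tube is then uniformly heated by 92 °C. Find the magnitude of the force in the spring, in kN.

P ≈ 89.2 kN

If the spring were absent the tube would lengthen by αΔT L = 11.9×10⁻⁶ × 92 × 1125 = 1.232 mm.
With a force P in the spring, the elastic change of the tube is PL/(AE) and that of the spring is P/k; compatibility requires their sum to equal δ_free.
P [ L/(AE) + 1/k ] = δ_free → P [ 1125/(1750×196×10³) + 1/(95×10³) ] = 1.232.
P = 1.232 / 1.381×10⁻⁵ = 89210 N.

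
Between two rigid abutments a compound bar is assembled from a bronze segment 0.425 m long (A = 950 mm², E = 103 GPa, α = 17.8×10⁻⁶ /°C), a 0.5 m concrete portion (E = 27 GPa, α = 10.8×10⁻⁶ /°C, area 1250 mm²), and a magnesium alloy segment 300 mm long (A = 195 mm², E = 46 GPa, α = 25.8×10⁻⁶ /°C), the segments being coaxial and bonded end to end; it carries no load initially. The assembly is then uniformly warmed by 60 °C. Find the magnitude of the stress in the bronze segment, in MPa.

If the supports were absent, the total length change would be Σ αᵢΔT Lᵢ = 17.8×10⁻⁶×60×425 + 10.8×10⁻⁶×60×500 + 25.8×10⁻⁶×60×300 = 1.242 mm.
Since the ends are fixed, an axial force P builds up, equal in every segment, with P · Σ Lᵢ/(AᵢEᵢ) = δ_free.
The series flexibility is Σ Lᵢ/(AᵢEᵢ) = 425/(950×103×10³) + 500/(1250×27×10³) + 300/(195×46×10³) = 5.26×10⁻⁵ mm/N.
P = 1.242 / 5.26×10⁻⁵ = 23620 N = 23.62 kN, compressive.
σ_{bronze} = P / A = 23620 / 950 = 24.86 MPa.

σ ≈ 24.9 MPa (compressive)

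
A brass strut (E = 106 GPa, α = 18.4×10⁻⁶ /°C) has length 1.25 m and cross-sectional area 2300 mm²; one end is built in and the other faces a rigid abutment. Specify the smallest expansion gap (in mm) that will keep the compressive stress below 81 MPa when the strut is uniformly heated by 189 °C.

With no wall the strut would lengthen by αΔT L = 18.4×10⁻⁶ × 189 × 1250 = 4.347 mm.
At the allowable stress the elastic shortening the wall may impose is σL/E = 81 × 1250 / (106×10³) = 0.9552 mm.
The gap must absorb the remainder: g_min = 4.347 − 0.9552 = 3.392 mm.

g ≈ 3.39 mm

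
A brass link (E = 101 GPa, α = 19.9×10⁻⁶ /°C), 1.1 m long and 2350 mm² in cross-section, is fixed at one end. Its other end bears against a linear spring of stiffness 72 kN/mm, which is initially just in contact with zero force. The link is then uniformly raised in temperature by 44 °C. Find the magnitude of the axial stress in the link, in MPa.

Free thermal expansion: δ_free = αΔT L = 19.9×10⁻⁶ × 44 × 1100 = 0.9632 mm.
With a force P in the spring, the elastic change of the link is PL/(AE) and that of the spring is P/k; compatibility requires their sum to equal δ_free.
So P = δ_free / [L/(AE) + 1/k] = 0.9632 / [ 1100/(2350×101×10³) + 1/(72×10³) ].
P = 0.9632 / 1.852×10⁻⁵ = 52000 N.
σ = P/A = 52000/2350 = 22.13 MPa.

σ ≈ 22.1 MPa (compressive)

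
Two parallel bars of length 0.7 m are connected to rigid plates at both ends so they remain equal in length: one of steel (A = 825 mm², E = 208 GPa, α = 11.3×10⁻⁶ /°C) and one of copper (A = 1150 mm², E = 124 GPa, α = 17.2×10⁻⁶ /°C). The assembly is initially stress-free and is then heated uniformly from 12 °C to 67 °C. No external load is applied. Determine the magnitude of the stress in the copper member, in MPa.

σ ≈ 22 MPa (compressive)

The copper has the larger α, so on heating it would change length more than the steel if both were free. The rigid plates force a common final length, so the copper is put into compression and the steel into tension, with equal and opposite forces P (no external load).
Equating the net (thermal + elastic) strains gives |α₁ − α₂|·ΔT = P·[1/(A₁E₁) + 1/(A₂E₂)].
|α₁ − α₂|·ΔT = 5.9×10⁻⁶ × 55 = 0.0003245.
1/(A₁E₁) + 1/(A₂E₂) = 1/(825×208×10³) + 1/(1150×124×10³) = 1.284×10⁻⁸ N⁻¹.
So P = 0.0003245 / 1.284×10⁻⁸ = 25.27 kN.
σ_{copper} = P/A₂ = 25270/1150 = 21.98 MPa, compressive.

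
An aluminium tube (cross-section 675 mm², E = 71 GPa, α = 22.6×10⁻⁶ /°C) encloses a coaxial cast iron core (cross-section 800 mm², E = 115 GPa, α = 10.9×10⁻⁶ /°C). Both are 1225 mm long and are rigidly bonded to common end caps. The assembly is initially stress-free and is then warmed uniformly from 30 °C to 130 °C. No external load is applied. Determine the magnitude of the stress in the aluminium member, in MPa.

σ ≈ 54.6 MPa (compressive)

Equilibrium of a rigid end plate with no external load gives equal and opposite internal forces ±P in the two members. Since α_{aluminium} > α_{cast iron}, heating drives the aluminium into compression and the cast iron into tension.
Equating the net (thermal + elastic) strains gives |α₁ − α₂|·ΔT = P·[1/(A₁E₁) + 1/(A₂E₂)].
|α₁ − α₂|·ΔT = 11.7×10⁻⁶ × 100 = 0.00117.
1/(A₁E₁) + 1/(A₂E₂) = 1/(675×71×10³) + 1/(800×115×10³) = 3.174×10⁻⁸ N⁻¹.
P = 0.00117 / 3.174×10⁻⁸ = 36870 N = 36.87 kN.
σ_{aluminium} = P/A₁ = 36870/675 = 54.62 MPa, compressive.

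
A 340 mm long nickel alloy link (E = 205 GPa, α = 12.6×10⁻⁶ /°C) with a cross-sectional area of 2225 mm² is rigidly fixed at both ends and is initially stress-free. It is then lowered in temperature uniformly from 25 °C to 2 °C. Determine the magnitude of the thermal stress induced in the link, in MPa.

σ ≈ 59.4 MPa (tensile)

With length fixed, the mechanical strain must cancel the thermal strain αΔT = 12.6×10⁻⁶ × 23 = 289.8×10⁻⁶.
σ = EαΔT = 205×10³ × 12.6×10⁻⁶ × 23 = 59.41 MPa (tensile; the link is trying to contract).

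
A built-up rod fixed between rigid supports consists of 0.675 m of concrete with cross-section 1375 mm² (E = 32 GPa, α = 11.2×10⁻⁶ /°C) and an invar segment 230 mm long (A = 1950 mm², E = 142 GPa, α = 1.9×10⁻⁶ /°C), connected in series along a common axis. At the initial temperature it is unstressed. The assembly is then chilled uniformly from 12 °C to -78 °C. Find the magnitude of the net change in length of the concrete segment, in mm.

|ΔL| ≈ 0.00236 mm

If the supports were absent, the total length change would be Σ αᵢΔT Lᵢ = 11.2×10⁻⁶×90×675 + 1.9×10⁻⁶×90×230 = 0.7197 mm.
The rigid supports impose zero overall length change; the single axial force P common to all segments must satisfy P Σ Lᵢ/(AᵢEᵢ) = δ_free.
Σ Lᵢ/(AᵢEᵢ) = 675/(1375×32×10³) + 230/(1950×142×10³) = 1.617×10⁻⁵ mm/N.
P = 0.7197 / 1.617×10⁻⁵ = 44510 N = 44.51 kN, tensile.
For the concrete segment, free thermal change = 11.2×10⁻⁶×90×675 = 0.6804 mm and elastic change from P = 44510×675/(1375×32×10³) = 0.6828 mm; these oppose, so the net change is 0.00236 mm (segment lengthens).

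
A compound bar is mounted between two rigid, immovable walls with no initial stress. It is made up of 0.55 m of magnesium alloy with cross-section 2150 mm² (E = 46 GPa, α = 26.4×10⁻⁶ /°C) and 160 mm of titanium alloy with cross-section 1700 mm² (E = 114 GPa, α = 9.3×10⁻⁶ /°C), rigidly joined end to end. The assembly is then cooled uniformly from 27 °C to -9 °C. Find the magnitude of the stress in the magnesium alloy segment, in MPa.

σ ≈ 42 MPa (tensile)

With the walls removed the bar would change length by δ_free = Σ αᵢΔT Lᵢ = 26.4×10⁻⁶×36×550 + 9.3×10⁻⁶×36×160 = 0.5763 mm.
The walls prevent any net length change, so an axial force P (same in every segment) develops. Compatibility: P · Σ Lᵢ/(AᵢEᵢ) = δ_free.
Σ Lᵢ/(AᵢEᵢ) = 550/(2150×46×10³) + 160/(1700×114×10³) = 6.387×10⁻⁶ mm/N.
Hence P = δ_free / Σ(L/AE) = 0.5763/6.387×10⁻⁶ = 90.23 kN (tensile).
σ_{magnesium alloy} = P / A = 90230 / 2150 = 41.97 MPa.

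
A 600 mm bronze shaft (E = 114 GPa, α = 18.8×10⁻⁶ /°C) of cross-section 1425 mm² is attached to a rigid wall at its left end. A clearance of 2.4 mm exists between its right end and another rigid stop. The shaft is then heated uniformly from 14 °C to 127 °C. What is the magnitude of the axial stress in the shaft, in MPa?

If the wall were absent the shaft would grow by αΔT L = 18.8×10⁻⁶ × 113 × 600 = 1.275 mm.
Since δ_free = 1.27 mm is less than the 2.4 mm gap, the shaft never touches the wall. No axial force develops.

σ ≈ 0 MPa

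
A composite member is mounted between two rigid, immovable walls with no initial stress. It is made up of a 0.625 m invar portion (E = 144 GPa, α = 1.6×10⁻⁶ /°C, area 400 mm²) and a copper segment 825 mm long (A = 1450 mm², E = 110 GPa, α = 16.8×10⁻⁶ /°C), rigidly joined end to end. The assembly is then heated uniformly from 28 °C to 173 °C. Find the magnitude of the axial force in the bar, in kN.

Free thermal expansion of the whole bar: Σ αᵢΔT Lᵢ = 1.6×10⁻⁶×145×625 + 16.8×10⁻⁶×145×825 = 2.155 mm.
The rigid supports impose zero overall length change; the single axial force P common to all segments must satisfy P Σ Lᵢ/(AᵢEᵢ) = δ_free.
The series flexibility is Σ Lᵢ/(AᵢEᵢ) = 625/(400×144×10³) + 825/(1450×110×10³) = 1.602×10⁻⁵ mm/N.
P = 2.155 / 1.602×10⁻⁵ = 134500 N = 134.5 kN, compressive.

P ≈ 134 kN (compressive)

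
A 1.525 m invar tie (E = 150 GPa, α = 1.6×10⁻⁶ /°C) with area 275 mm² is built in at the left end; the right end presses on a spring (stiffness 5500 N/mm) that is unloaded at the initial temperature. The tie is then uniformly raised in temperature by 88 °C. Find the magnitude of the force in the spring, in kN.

The unrestrained thermal change is αΔT L = 1.6×10⁻⁶ × 88 × 1525 = 0.2147 mm.
With a force P in the spring, the elastic change of the tie is PL/(AE) and that of the spring is P/k; compatibility requires their sum to equal δ_free.
P [ L/(AE) + 1/k ] = δ_free → P [ 1525/(275×150×10³) + 1/(5500) ] = 0.2147.
P = 0.2147 / 0.0002188 = 981.4 N.

P ≈ 0.981 kN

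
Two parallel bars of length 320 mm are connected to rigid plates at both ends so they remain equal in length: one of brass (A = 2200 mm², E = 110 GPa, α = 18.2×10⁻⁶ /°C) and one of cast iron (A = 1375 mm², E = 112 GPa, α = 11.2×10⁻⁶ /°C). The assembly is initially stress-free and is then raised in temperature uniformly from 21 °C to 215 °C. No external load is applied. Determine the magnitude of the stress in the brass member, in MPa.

Equilibrium of a rigid end plate with no external load gives equal and opposite internal forces ±P in the two members. Since α_{brass} > α_{cast iron}, heating drives the brass into compression and the cast iron into tension.
Compatibility of the two members (thermal + elastic change equal): (α₁ − α₂)ΔT = P·[1/(A₁E₁) + 1/(A₂E₂)].
|α₁ − α₂|·ΔT = 7×10⁻⁶ × 194 = 0.001358.
1/(A₁E₁) + 1/(A₂E₂) = 1/(2200×110×10³) + 1/(1375×112×10³) = 1.063×10⁻⁸ N⁻¹.
So P = 0.001358 / 1.063×10⁻⁸ = 127.8 kN.
σ_{brass} = P/A₁ = 127800/2200 = 58.09 MPa, compressive.

σ ≈ 58.1 MPa (compressive)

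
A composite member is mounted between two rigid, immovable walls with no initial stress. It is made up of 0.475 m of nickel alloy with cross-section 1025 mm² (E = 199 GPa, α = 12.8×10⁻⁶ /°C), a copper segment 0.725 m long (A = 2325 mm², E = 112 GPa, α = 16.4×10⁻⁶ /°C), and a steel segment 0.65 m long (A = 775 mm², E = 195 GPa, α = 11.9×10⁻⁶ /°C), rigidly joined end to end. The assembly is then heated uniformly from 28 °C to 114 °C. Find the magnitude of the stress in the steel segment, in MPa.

With the walls removed the bar would change length by δ_free = Σ αᵢΔT Lᵢ = 12.8×10⁻⁶×86×475 + 16.4×10⁻⁶×86×725 + 11.9×10⁻⁶×86×650 = 2.211 mm.
Since the ends are fixed, an axial force P builds up, equal in every segment, with P · Σ Lᵢ/(AᵢEᵢ) = δ_free.
Σ Lᵢ/(AᵢEᵢ) = 475/(1025×199×10³) + 725/(2325×112×10³) + 650/(775×195×10³) = 9.414×10⁻⁶ mm/N.
P = 2.211 / 9.414×10⁻⁶ = 234800 N = 234.8 kN, compressive.
σ_{steel} = P / A = 234800 / 775 = 303 MPa.

σ ≈ 303 MPa (compressive)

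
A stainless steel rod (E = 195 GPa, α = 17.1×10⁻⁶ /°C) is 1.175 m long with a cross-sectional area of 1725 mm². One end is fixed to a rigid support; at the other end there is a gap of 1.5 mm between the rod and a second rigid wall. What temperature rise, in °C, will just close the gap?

ΔT ≈ 74.7 °C

The gap closes when αΔT L = 1.5 mm, since the rod is still unstressed at that instant.
ΔT = 1.5 / (17.1×10⁻⁶ × 1175) = 74.65 °C.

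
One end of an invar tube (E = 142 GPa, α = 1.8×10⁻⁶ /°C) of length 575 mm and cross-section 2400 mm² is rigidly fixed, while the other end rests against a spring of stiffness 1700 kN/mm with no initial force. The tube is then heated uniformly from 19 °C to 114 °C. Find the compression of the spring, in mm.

δ ≈ 0.0254 mm

The unrestrained thermal change is αΔT L = 1.8×10⁻⁶ × 95 × 575 = 0.09832 mm.
Let P be the compressive force at the spring. The tube shortens elastically by PL/(AE) and the spring compresses by P/k; together these equal δ_free.
So P = δ_free / [L/(AE) + 1/k] = 0.09832 / [ 575/(2400×142×10³) + 1/(1700×10³) ].
P = 0.09832 / 2.275×10⁻⁶ = 43210 N.
Spring compression = P/k = 43210/(1700×10³) = 0.02542 mm.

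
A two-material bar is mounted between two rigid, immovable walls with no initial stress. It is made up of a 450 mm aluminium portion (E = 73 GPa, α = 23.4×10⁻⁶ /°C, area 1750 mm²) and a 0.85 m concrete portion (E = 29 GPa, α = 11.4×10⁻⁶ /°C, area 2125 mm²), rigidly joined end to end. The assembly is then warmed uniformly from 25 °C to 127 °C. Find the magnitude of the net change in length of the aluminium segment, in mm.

If the supports were absent, the total length change would be Σ αᵢΔT Lᵢ = 23.4×10⁻⁶×102×450 + 11.4×10⁻⁶×102×850 = 2.062 mm.
Since the ends are fixed, an axial force P builds up, equal in every segment, with P · Σ Lᵢ/(AᵢEᵢ) = δ_free.
The series flexibility is Σ Lᵢ/(AᵢEᵢ) = 450/(1750×73×10³) + 850/(2125×29×10³) = 1.732×10⁻⁵ mm/N.
Hence P = δ_free / Σ(L/AE) = 2.062/1.732×10⁻⁵ = 119.1 kN (compressive).
For the aluminium segment, free thermal change = 23.4×10⁻⁶×102×450 = 1.074 mm and elastic change from P = 119100×450/(1750×73×10³) = 0.4196 mm; these oppose, so the net change is 0.654 mm (segment lengthens).

|ΔL| ≈ 0.654 mm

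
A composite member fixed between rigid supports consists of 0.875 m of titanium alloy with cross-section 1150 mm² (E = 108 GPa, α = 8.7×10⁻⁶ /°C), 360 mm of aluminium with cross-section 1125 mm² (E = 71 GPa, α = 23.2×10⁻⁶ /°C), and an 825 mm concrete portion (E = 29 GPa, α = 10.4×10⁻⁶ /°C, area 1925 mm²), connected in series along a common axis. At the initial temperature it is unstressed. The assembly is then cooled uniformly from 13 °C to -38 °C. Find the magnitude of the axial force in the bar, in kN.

P ≈ 47.5 kN (tensile)

If the supports were absent, the total length change would be Σ αᵢΔT Lᵢ = 8.7×10⁻⁶×51×875 + 23.2×10⁻⁶×51×360 + 10.4×10⁻⁶×51×825 = 1.252 mm.
Since the ends are fixed, an axial force P builds up, equal in every segment, with P · Σ Lᵢ/(AᵢEᵢ) = δ_free.
Σ Lᵢ/(AᵢEᵢ) = 875/(1150×108×10³) + 360/(1125×71×10³) + 825/(1925×29×10³) = 2.633×10⁻⁵ mm/N.
So P = 1.252 / 2.633×10⁻⁵ = 47.54 kN, tensile.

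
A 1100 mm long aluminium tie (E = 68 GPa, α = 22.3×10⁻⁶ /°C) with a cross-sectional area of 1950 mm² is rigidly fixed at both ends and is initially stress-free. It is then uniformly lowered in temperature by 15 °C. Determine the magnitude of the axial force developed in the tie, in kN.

With zero net strain, σ = E·αΔT = 68 GPa × 22.3×10⁻⁶ × 15 = 22.75 MPa.
Axial force P = σA = 22.75 × 1950 = 44350 N = 44.35 kN, tensile.

P ≈ 44.4 kN (tensile)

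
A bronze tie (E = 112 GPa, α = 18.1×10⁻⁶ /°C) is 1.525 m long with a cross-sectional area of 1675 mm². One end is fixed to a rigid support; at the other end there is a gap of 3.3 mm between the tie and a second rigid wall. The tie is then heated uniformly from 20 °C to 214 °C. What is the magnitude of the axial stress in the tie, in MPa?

Unrestrained expansion: δ_free = αΔT L = 18.1×10⁻⁶ × 194 × 1525 = 5.355 mm.
This exceeds the 3.3 mm gap, so the wall pushes back. The portion of expansion that must be recovered elastically is δ_free − gap = 5.355 − 3.3 = 2.055 mm.
That suppressed elongation corresponds to σ = E·Δ/L = 112×10³ × 2.055/1525 = 150.9 MPa.

σ ≈ 151 MPa (compressive)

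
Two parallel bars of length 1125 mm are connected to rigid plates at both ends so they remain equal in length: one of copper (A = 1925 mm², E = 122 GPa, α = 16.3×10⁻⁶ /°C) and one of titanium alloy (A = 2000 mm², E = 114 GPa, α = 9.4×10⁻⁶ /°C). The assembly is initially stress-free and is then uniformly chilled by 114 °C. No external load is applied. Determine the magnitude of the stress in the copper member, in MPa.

σ ≈ 47.3 MPa (tensile)

Equilibrium of a rigid end plate with no external load gives equal and opposite internal forces ±P in the two members. Since α_{copper} > α_{titanium alloy}, cooling drives the copper into tension and the titanium alloy into compression.
Equating the net (thermal + elastic) strains gives |α₁ − α₂|·ΔT = P·[1/(A₁E₁) + 1/(A₂E₂)].
|α₁ − α₂|·ΔT = 6.9×10⁻⁶ × 114 = 0.0007866.
1/(A₁E₁) + 1/(A₂E₂) = 1/(1925×122×10³) + 1/(2000×114×10³) = 8.644×10⁻⁹ N⁻¹.
So P = 0.0007866 / 8.644×10⁻⁹ = 91 kN.
σ_{copper} = P/A₁ = 91000/1925 = 47.27 MPa, tensile.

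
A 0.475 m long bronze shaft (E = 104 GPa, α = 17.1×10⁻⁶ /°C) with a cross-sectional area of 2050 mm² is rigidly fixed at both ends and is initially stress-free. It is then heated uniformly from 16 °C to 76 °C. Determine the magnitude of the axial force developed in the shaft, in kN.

P ≈ 219 kN (compressive)

With zero net strain, σ = E·αΔT = 104 GPa × 17.1×10⁻⁶ × 60 = 106.7 MPa.
P = AEαΔT = 2050 × 104×10³ × 17.1×10⁻⁶ × 60 = 218.7 kN (compressive).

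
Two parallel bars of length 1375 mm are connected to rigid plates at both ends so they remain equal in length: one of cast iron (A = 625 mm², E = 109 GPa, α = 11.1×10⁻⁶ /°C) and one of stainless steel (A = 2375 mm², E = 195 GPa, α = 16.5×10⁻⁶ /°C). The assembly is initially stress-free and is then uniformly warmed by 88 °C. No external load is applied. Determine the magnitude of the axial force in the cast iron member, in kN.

The stainless steel has the larger α, so on heating it would change length more than the cast iron if both were free. The rigid plates force a common final length, so the stainless steel is put into compression and the cast iron into tension, with equal and opposite forces P (no external load).
Setting the final lengths equal and cancelling L: (α₁ − α₂)ΔT = P/(A₁E₁) + P/(A₂E₂).
|α₁ − α₂|·ΔT = 5.4×10⁻⁶ × 88 = 0.0004752.
1/(A₁E₁) + 1/(A₂E₂) = 1/(625×109×10³) + 1/(2375×195×10³) = 1.684×10⁻⁸ N⁻¹.
P = 0.0004752 / 1.684×10⁻⁸ = 28220 N = 28.22 kN.

P ≈ 28.2 kN (tensile in the cast iron)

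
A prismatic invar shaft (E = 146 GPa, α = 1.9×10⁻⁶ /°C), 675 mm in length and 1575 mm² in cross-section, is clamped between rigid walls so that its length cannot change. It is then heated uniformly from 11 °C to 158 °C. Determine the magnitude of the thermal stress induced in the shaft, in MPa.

σ ≈ 40.8 MPa (compressive)

The supports are rigid, so the total axial strain is zero. The restrained thermal strain is ε = αΔT = 1.9×10⁻⁶ × 147 = 279.3×10⁻⁶.
Hence σ = E·αΔT = 146×10³ × 279.3×10⁻⁶ = 40.78 MPa, compressive.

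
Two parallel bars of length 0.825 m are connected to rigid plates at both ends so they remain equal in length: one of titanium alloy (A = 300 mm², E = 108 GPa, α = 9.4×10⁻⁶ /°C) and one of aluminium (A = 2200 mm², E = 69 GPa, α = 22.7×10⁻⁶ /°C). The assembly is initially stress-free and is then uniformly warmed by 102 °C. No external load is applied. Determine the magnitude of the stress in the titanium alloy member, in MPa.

σ ≈ 121 MPa (tensile)

Equilibrium of a rigid end plate with no external load gives equal and opposite internal forces ±P in the two members. Since α_{aluminium} > α_{titanium alloy}, heating drives the aluminium into compression and the titanium alloy into tension.
Compatibility of the two members (thermal + elastic change equal): (α₁ − α₂)ΔT = P·[1/(A₁E₁) + 1/(A₂E₂)].
|α₁ − α₂|·ΔT = 13.3×10⁻⁶ × 102 = 0.001357.
1/(A₁E₁) + 1/(A₂E₂) = 1/(300×108×10³) + 1/(2200×69×10³) = 3.745×10⁻⁸ N⁻¹.
So P = 0.001357 / 3.745×10⁻⁸ = 36.22 kN.
σ_{titanium alloy} = P/A₁ = 36220/300 = 120.7 MPa, tensile.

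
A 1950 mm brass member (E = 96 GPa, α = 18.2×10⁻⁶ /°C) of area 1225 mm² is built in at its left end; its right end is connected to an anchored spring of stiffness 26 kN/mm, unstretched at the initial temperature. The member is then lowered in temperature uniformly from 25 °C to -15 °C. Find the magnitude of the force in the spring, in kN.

P ≈ 25.8 kN

If the spring were absent the member would shorten by αΔT L = 18.2×10⁻⁶ × 40 × 1950 = 1.42 mm.
With a force P in the spring, the elastic change of the member is PL/(AE) and that of the spring is P/k; compatibility requires their sum to equal δ_free.
P [ L/(AE) + 1/k ] = δ_free → P [ 1950/(1225×96×10³) + 1/(26×10³) ] = 1.42.
P = 1.42 / 5.504×10⁻⁵ = 25790 N.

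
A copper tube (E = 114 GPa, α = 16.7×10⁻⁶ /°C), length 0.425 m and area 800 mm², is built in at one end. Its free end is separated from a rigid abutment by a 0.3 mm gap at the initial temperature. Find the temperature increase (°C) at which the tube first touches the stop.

Contact occurs when the free expansion equals the gap: αΔT L = 0.3 mm.
So ΔT = g/(αL) = 0.3/(16.7×10⁻⁶ × 425) = 42.27 °C.

ΔT ≈ 42.3 °C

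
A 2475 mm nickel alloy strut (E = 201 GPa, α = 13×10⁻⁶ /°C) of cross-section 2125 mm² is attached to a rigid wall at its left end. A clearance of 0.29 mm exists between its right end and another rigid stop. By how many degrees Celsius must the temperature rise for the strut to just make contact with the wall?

Contact occurs when the free expansion equals the gap: αΔT L = 0.29 mm.
ΔT = 0.29 / (13×10⁻⁶ × 2475) = 9.013 °C.

ΔT ≈ 9.01 °C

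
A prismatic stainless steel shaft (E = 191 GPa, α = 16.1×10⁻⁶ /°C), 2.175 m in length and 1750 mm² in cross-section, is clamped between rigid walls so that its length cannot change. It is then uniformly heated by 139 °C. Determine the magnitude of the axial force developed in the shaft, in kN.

With zero net strain, σ = E·αΔT = 191 GPa × 16.1×10⁻⁶ × 139 = 427.4 MPa.
P = AEαΔT = 1750 × 191×10³ × 16.1×10⁻⁶ × 139 = 748 kN (compressive).

P ≈ 748 kN (compressive)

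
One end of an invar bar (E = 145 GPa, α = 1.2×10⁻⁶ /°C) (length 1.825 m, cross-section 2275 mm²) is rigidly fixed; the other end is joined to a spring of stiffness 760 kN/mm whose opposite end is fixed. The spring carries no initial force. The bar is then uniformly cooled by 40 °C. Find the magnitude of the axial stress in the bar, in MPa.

The unrestrained thermal change is αΔT L = 1.2×10⁻⁶ × 40 × 1825 = 0.0876 mm.
Let P be the tensile force in the spring. The bar extends elastically by PL/(AE) and the spring stretches by P/k; together these equal δ_free.
P [ L/(AE) + 1/k ] = δ_free → P [ 1825/(2275×145×10³) + 1/(760×10³) ] = 0.0876.
P = 0.0876 / 6.848×10⁻⁶ = 12790 N.
σ = P/A = 12790/2275 = 5.623 MPa.

σ ≈ 5.62 MPa (tensile)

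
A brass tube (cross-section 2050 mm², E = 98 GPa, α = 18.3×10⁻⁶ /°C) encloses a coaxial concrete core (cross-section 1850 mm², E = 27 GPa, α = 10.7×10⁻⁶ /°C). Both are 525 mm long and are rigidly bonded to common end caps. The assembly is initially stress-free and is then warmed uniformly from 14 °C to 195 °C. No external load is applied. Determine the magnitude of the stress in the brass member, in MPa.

The brass has the larger α, so on heating it would change length more than the concrete if both were free. The rigid plates force a common final length, so the brass is put into compression and the concrete into tension, with equal and opposite forces P (no external load).
Equating the net (thermal + elastic) strains gives |α₁ − α₂|·ΔT = P·[1/(A₁E₁) + 1/(A₂E₂)].
|α₁ − α₂|·ΔT = 7.6×10⁻⁶ × 181 = 0.001376.
1/(A₁E₁) + 1/(A₂E₂) = 1/(2050×98×10³) + 1/(1850×27×10³) = 2.5×10⁻⁸ N⁻¹.
P = 0.001376 / 2.5×10⁻⁸ = 55030 N = 55.03 kN.
σ_{brass} = P/A₁ = 55030/2050 = 26.84 MPa, compressive.

σ ≈ 26.8 MPa (compressive)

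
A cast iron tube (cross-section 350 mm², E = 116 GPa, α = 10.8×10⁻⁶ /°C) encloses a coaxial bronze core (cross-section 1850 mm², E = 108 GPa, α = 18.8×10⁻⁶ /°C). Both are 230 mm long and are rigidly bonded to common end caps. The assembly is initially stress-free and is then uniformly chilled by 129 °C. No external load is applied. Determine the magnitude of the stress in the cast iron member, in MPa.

σ ≈ 99.5 MPa (compressive)

Equilibrium of a rigid end plate with no external load gives equal and opposite internal forces ±P in the two members. Since α_{bronze} > α_{cast iron}, cooling drives the bronze into tension and the cast iron into compression.
Setting the final lengths equal and cancelling L: (α₁ − α₂)ΔT = P/(A₁E₁) + P/(A₂E₂).
|α₁ − α₂|·ΔT = 8×10⁻⁶ × 129 = 0.001032.
1/(A₁E₁) + 1/(A₂E₂) = 1/(350×116×10³) + 1/(1850×108×10³) = 2.964×10⁻⁸ N⁻¹.
So P = 0.001032 / 2.964×10⁻⁸ = 34.82 kN.
σ_{cast iron} = P/A₁ = 34820/350 = 99.49 MPa, compressive.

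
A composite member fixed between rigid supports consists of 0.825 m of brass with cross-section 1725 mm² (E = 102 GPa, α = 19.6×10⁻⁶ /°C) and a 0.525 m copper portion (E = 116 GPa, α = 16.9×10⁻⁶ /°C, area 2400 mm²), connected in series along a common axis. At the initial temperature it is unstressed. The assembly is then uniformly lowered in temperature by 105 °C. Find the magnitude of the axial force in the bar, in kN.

If the supports were absent, the total length change would be Σ αᵢΔT Lᵢ = 19.6×10⁻⁶×105×825 + 16.9×10⁻⁶×105×525 = 2.629 mm.
The rigid supports impose zero overall length change; the single axial force P common to all segments must satisfy P Σ Lᵢ/(AᵢEᵢ) = δ_free.
The series flexibility is Σ Lᵢ/(AᵢEᵢ) = 825/(1725×102×10³) + 525/(2400×116×10³) = 6.575×10⁻⁶ mm/N.
P = 2.629 / 6.575×10⁻⁶ = 399900 N = 399.9 kN, tensile.

P ≈ 400 kN (tensile)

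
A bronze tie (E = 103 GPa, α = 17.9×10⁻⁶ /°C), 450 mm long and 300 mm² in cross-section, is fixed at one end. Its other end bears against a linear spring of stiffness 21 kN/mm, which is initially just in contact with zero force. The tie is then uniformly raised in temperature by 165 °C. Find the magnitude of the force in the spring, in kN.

If the spring were absent the tie would lengthen by αΔT L = 17.9×10⁻⁶ × 165 × 450 = 1.329 mm.
With a force P in the spring, the elastic change of the tie is PL/(AE) and that of the spring is P/k; compatibility requires their sum to equal δ_free.
So P = δ_free / [L/(AE) + 1/k] = 1.329 / [ 450/(300×103×10³) + 1/(21×10³) ].
P = 1.329 / 6.218×10⁻⁵ = 21370 N.

P ≈ 21.4 kN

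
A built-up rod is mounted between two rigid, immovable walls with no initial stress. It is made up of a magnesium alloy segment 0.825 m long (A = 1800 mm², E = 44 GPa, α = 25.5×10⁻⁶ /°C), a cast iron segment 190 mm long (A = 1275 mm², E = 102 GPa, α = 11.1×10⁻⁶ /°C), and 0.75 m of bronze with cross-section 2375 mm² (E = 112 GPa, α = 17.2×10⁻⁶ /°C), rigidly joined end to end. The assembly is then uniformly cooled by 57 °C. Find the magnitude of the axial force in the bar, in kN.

P ≈ 140 kN (tensile)

Free thermal contraction of the whole bar: Σ αᵢΔT Lᵢ = 25.5×10⁻⁶×57×825 + 11.1×10⁻⁶×57×190 + 17.2×10⁻⁶×57×750 = 2.055 mm.
The walls prevent any net length change, so an axial force P (same in every segment) develops. Compatibility: P · Σ Lᵢ/(AᵢEᵢ) = δ_free.
The series flexibility is Σ Lᵢ/(AᵢEᵢ) = 825/(1800×44×10³) + 190/(1275×102×10³) + 750/(2375×112×10³) = 1.47×10⁻⁵ mm/N.
Hence P = δ_free / Σ(L/AE) = 2.055/1.47×10⁻⁵ = 139.8 kN (tensile).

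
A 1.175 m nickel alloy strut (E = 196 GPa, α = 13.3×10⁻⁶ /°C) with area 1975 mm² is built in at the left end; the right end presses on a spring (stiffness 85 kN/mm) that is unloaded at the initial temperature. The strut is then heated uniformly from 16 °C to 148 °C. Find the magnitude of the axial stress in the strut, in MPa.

σ ≈ 70.6 MPa (compressive)

The unrestrained thermal change is αΔT L = 13.3×10⁻⁶ × 132 × 1175 = 2.063 mm.
With a force P in the spring, the elastic change of the strut is PL/(AE) and that of the spring is P/k; compatibility requires their sum to equal δ_free.
So P = δ_free / [L/(AE) + 1/k] = 2.063 / [ 1175/(1975×196×10³) + 1/(85×10³) ].
P = 2.063 / 1.48×10⁻⁵ = 139400 N.
σ = P/A = 139400/1975 = 70.57 MPa.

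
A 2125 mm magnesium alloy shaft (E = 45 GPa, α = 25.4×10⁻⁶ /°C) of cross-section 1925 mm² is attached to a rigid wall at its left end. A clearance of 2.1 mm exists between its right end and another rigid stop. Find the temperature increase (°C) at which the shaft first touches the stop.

The gap closes when αΔT L = 2.1 mm, since the shaft is still unstressed at that instant.
ΔT = 2.1 / (25.4×10⁻⁶ × 2125) = 38.91 °C.

ΔT ≈ 38.9 °C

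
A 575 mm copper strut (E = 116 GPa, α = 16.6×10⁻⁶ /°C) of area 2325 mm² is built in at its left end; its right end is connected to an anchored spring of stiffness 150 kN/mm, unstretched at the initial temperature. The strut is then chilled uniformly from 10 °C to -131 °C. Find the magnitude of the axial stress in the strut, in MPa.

If the spring were absent the strut would shorten by αΔT L = 16.6×10⁻⁶ × 141 × 575 = 1.346 mm.
Let P be the tensile force in the spring. The strut extends elastically by PL/(AE) and the spring stretches by P/k; together these equal δ_free.
P [ L/(AE) + 1/k ] = δ_free → P [ 575/(2325×116×10³) + 1/(150×10³) ] = 1.346.
P = 1.346 / 8.799×10⁻⁶ = 153000 N.
σ = P/A = 153000/2325 = 65.79 MPa.

σ ≈ 65.8 MPa (tensile)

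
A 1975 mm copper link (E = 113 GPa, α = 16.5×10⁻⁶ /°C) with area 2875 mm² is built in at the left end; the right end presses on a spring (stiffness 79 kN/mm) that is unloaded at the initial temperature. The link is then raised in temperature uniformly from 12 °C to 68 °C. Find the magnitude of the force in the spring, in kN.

The unrestrained thermal change is αΔT L = 16.5×10⁻⁶ × 56 × 1975 = 1.825 mm.
With a force P in the spring, the elastic change of the link is PL/(AE) and that of the spring is P/k; compatibility requires their sum to equal δ_free.
So P = δ_free / [L/(AE) + 1/k] = 1.825 / [ 1975/(2875×113×10³) + 1/(79×10³) ].
P = 1.825 / 1.874×10⁻⁵ = 97390 N.

P ≈ 97.4 kN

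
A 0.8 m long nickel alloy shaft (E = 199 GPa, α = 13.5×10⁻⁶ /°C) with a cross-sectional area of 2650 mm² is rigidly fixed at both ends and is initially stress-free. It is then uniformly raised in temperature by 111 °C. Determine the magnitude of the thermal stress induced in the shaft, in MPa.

Because both ends are immovable the net strain is zero, and the suppressed thermal strain is αΔT = 13.5×10⁻⁶ × 111 = 1498.5×10⁻⁶.
Hence σ = E·αΔT = 199×10³ × 1498.5×10⁻⁶ = 298.2 MPa, compressive.

σ ≈ 298 MPa (compressive)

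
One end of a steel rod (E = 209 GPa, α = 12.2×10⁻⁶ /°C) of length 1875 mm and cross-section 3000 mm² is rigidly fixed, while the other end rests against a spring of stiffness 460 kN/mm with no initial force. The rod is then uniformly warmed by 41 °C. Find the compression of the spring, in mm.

δ ≈ 0.395 mm

Free thermal expansion: δ_free = αΔT L = 12.2×10⁻⁶ × 41 × 1875 = 0.9379 mm.
With a force P in the spring, the elastic change of the rod is PL/(AE) and that of the spring is P/k; compatibility requires their sum to equal δ_free.
P [ L/(AE) + 1/k ] = δ_free → P [ 1875/(3000×209×10³) + 1/(460×10³) ] = 0.9379.
P = 0.9379 / 5.164×10⁻⁶ = 181600 N.
Spring compression = P/k = 181600/(460×10³) = 0.3948 mm.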